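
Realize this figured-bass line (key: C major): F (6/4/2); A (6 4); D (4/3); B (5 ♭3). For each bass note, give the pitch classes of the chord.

F, G, B, D | A, D, F | D, F, G, B | B, Db, F

F (6/4/2): F, G, B, D.
A (6/4): A, D, F.
D (6/4/3): D, F, G, B.
B (5/b3): B, Db, F.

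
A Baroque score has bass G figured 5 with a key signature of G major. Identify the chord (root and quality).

G major

The figures 5 indicate a triad in root position.
In root position the bass is the root, so the root is G.
The chord tones are G, B, D, giving G major.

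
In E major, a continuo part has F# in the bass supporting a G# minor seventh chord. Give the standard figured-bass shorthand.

F# is the seventh of G# minor seventh, so the chord is in third inversion.
A seventh chord in third inversion is figured 6/4/2, conventionally abbreviated 4/2.

4/2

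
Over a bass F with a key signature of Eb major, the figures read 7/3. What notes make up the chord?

F, Ab, C, Eb

The written figures 7/3 are shorthand for 7/5/3: the 5 is implied.
A third above F in this key is Ab.
A fifth above F in this key is C.
A seventh above F in this key is Eb.
Together with the bass F, this spells F minor seventh in root position.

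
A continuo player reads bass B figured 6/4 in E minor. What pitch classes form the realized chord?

B, E, G

A fourth above B in this key is E.
A sixth above B in this key is G.
Together with the bass B, this spells E minor in second inversion.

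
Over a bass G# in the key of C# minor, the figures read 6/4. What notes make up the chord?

A fourth above G# in this key is C#.
A sixth above G# in this key is E.
Together with the bass G#, this spells C# minor in second inversion.

G#, C#, E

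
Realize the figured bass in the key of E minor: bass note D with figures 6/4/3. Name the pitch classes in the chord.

D, F#, G, B

A third above D in this key is F#.
A fourth above D in this key is G.
A sixth above D in this key is B.
Together with the bass D, this spells G major seventh in second inversion.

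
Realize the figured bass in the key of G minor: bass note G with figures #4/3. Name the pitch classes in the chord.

G, Bb, C#, Eb

The written figures #4/3 are shorthand for 6/4/3: the 6 is implied.
A third above G in this key is Bb.
A fourth above G in this key is C, raised to C# by the sharp.
A sixth above G in this key is Eb.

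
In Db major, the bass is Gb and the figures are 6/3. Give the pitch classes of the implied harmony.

Gb, Bb, Eb

A third above Gb in this key is Bb.
A sixth above Gb in this key is Eb.
Together with the bass Gb, this spells Eb minor in first inversion.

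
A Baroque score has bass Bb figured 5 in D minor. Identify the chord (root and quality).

Bb major

The figures 5 indicate a triad in root position.
In root position the bass is the root, so the root is Bb.
The chord tones are Bb, D, F, giving Bb major.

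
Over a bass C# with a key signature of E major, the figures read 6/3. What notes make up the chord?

A third above C# in this key is E.
A sixth above C# in this key is A.
Together with the bass C#, this spells A major in first inversion.

C#, E, A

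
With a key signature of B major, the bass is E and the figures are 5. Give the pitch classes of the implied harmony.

E, G#, B

The written figures 5 are shorthand for 5/3: the 3 is implied.
A third above E in this key is G#.
A fifth above E in this key is B.
Together with the bass E, this spells E major in root position.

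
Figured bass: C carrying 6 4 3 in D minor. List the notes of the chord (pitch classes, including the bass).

C, E, F, A

A third above C in this key is E.
A fourth above C in this key is F.
A sixth above C in this key is A.
Together with the bass C, this spells F major seventh in second inversion.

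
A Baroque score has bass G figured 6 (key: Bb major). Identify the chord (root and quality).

The figures 6 indicate a triad in first inversion.
In first inversion the root lies a sixth above the bass: a sixth above G in Bb major is Eb.
The chord tones are G, Bb, Eb, giving Eb major.

Eb major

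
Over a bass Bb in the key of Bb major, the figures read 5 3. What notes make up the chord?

Bb, D, F

A third above Bb in this key is D.
A fifth above Bb in this key is F.
Together with the bass Bb, this spells Bb major in root position.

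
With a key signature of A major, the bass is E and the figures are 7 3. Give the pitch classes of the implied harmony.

E, G#, B, D

The written figures 7 3 are shorthand for 7/5/3: the 5 is implied.
A third above E in this key is G#.
A fifth above E in this key is B.
A seventh above E in this key is D.
Together with the bass E, this spells E dominant seventh in root position.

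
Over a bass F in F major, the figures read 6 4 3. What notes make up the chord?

A third above F in this key is A.
A fourth above F in this key is Bb.
A sixth above F in this key is D.
Together with the bass F, this spells Bb major seventh in second inversion.

F, A, Bb, D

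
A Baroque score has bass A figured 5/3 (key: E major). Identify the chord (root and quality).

A major

The figures 5/3 indicate a triad in root position.
In root position the bass is the root, so the root is A.
The chord tones are A, C#, E, giving A major.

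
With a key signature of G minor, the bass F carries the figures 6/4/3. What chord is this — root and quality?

The figures 6/4/3 indicate a seventh chord in second inversion.
In second inversion the root lies a fourth above the bass: a fourth above F in G minor is Bb.
The chord tones are F, A, Bb, D, giving Bb major seventh.

Bb major seventh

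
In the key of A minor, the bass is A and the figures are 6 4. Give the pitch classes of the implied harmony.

A fourth above A in this key is D.
A sixth above A in this key is F.
Together with the bass A, this spells D minor in second inversion.

A, D, F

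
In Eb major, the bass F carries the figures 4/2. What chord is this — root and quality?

G minor seventh

The figures 4/2 indicate a seventh chord in third inversion.
In third inversion the root lies a second above the bass: a second above F in Eb major is G.
The chord tones are F, G, Bb, D, giving G minor seventh.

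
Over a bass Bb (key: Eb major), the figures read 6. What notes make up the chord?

Bb, D, G

The written figures 6 are shorthand for 6/3: the 3 is implied.
A third above Bb in this key is D.
A sixth above Bb in this key is G.
Together with the bass Bb, this spells G minor in first inversion.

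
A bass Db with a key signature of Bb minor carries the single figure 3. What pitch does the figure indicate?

F

Counting 2 letter steps above Db lands on F; in Bb minor, that letter is F.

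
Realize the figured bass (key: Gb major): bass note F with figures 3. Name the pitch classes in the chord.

The written figures 3 are shorthand for 5/3: the 5 is implied.
A third above F in this key is Ab.
A fifth above F in this key is Cb.
Together with the bass F, this spells F diminished in root position.

F, Ab, Cb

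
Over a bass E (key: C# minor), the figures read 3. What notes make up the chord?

E, G#, B

The written figures 3 are shorthand for 5/3: the 5 is implied.
A third above E in this key is G#.
A fifth above E in this key is B.
Together with the bass E, this spells E major in root position.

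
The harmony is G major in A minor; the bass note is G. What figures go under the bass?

G is the root of G major, so the chord is in root position.
A triad in root position is figured 5/3, conventionally abbreviated (no figures — root-position triad).

no figures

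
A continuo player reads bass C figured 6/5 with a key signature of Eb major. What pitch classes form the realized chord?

C, Eb, G, Ab

The written figures 6/5 are shorthand for 6/5/3: the 3 is implied.
A third above C in this key is Eb.
A fifth above C in this key is G.
A sixth above C in this key is Ab.
Together with the bass C, this spells Ab major seventh in first inversion.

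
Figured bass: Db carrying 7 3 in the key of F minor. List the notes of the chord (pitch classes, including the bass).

Db, F, Ab, C

The written figures 7 3 are shorthand for 7/5/3: the 5 is implied.
A third above Db in this key is F.
A fifth above Db in this key is Ab.
A seventh above Db in this key is C.
Together with the bass Db, this spells Db major seventh in root position.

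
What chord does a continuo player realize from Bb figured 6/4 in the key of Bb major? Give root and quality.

Eb major

The figures 6/4 indicate a triad in second inversion.
In second inversion the root lies a fourth above the bass: a fourth above Bb in Bb major is Eb.
The chord tones are Bb, Eb, G, giving Eb major.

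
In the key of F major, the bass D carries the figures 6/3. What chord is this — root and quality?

Bb major

The figures 6/3 indicate a triad in first inversion.
In first inversion the root lies a sixth above the bass: a sixth above D in F major is Bb.
The chord tones are D, F, Bb, giving Bb major.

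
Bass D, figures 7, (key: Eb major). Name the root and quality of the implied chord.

D half-diminished seventh

The figures 7 indicate a seventh chord in root position.
In root position the bass is the root, so the root is D.
The chord tones are D, F, Ab, C, giving D half-diminished seventh.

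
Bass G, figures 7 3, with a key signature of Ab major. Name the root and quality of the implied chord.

The figures 7 3 indicate a seventh chord in root position.
In root position the bass is the root, so the root is G.
The chord tones are G, Bb, Db, F, giving G half-diminished seventh.

G half-diminished seventh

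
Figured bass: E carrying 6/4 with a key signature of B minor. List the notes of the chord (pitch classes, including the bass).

A fourth above E in this key is A.
A sixth above E in this key is C#.
Together with the bass E, this spells A major in second inversion.

E, A, C#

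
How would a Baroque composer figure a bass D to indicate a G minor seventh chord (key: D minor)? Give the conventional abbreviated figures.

4/3

D is the fifth of G minor seventh, so the chord is in second inversion.
A seventh chord in second inversion is figured 6/4/3, conventionally abbreviated 4/3.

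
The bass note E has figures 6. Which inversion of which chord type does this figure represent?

6 is shorthand for 6/3.
Intervals of 6/3 above the bass form a triad; the bass is the third, so this is first inversion.

triad, first inversion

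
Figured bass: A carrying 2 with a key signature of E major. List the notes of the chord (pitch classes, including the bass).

The written figures 2 are shorthand for 6/4/2: the 6/4 are implied.
A second above A in this key is B.
A fourth above A in this key is D#.
A sixth above A in this key is F#.
Together with the bass A, this spells B dominant seventh in third inversion.

A, B, D#, F#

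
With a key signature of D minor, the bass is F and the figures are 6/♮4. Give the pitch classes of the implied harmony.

F, B, D

A fourth above F in this key is Bb, made natural (B) by the ♮ figure.
A sixth above F in this key is D.
Together with the bass F, this spells B diminished in second inversion.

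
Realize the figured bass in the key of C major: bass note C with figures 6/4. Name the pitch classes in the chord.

C, F, A

A fourth above C in this key is F.
A sixth above C in this key is A.
Together with the bass C, this spells F major in second inversion.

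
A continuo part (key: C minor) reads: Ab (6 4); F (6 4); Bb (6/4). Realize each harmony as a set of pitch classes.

Ab (6/4): Ab, D, F.
F (6/4): F, Bb, D.
Bb (6/4): Bb, Eb, G.

Ab, D, F | F, Bb, D | Bb, Eb, G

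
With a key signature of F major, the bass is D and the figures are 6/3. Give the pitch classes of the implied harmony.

D, F, Bb

A third above D in this key is F.
A sixth above D in this key is Bb.
Together with the bass D, this spells Bb major in first inversion.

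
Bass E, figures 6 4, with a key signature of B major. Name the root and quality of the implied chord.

The figures 6 4 indicate a triad in second inversion.
In second inversion the root lies a fourth above the bass: a fourth above E in B major is A#.
The chord tones are E, A#, C#, giving A# diminished.

A# diminished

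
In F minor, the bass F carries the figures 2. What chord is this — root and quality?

The figures 2 indicate a seventh chord in third inversion.
In third inversion the root lies a second above the bass: a second above F in F minor is G.
The chord tones are F, G, Bb, Db, giving G half-diminished seventh.

G half-diminished seventh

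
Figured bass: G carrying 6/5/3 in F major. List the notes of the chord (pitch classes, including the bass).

G, Bb, D, E

A third above G in this key is Bb.
A fifth above G in this key is D.
A sixth above G in this key is E.
Together with the bass G, this spells E half-diminished seventh in first inversion.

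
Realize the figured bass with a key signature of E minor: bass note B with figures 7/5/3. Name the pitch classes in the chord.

A third above B in this key is D.
A fifth above B in this key is F#.
A seventh above B in this key is A.
Together with the bass B, this spells B minor seventh in root position.

B, D, F#, A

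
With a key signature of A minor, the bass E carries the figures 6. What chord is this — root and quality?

C major

The figures 6 indicate a triad in first inversion.
In first inversion the root lies a sixth above the bass: a sixth above E in A minor is C.
The chord tones are E, G, C, giving C major.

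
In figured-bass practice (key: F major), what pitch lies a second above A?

Bb

Counting 1 letter step above A lands on B; in F major, that letter is Bb.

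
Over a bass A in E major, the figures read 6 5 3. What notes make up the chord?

A third above A in this key is C#.
A fifth above A in this key is E.
A sixth above A in this key is F#.
Together with the bass A, this spells F# minor seventh in first inversion.

A, C#, E, F#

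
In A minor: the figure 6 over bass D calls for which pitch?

Counting 5 letter steps above D lands on B; in A minor, that letter is B.

B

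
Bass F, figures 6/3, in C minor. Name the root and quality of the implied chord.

D diminished

The figures 6/3 indicate a triad in first inversion.
In first inversion the root lies a sixth above the bass: a sixth above F in C minor is D.
The chord tones are F, Ab, D, giving D diminished.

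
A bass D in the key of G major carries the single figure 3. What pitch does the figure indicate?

Counting 2 letter steps above D lands on F; in G major, that letter is F#.

F#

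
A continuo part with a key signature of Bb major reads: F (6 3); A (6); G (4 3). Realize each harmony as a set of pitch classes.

F, A, D | A, C, F | G, Bb, C, Eb

F (6/3): F, A, D.
A (6/3): A, C, F.
G (6/4/3): G, Bb, C, Eb.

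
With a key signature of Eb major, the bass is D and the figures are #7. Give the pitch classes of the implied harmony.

The written figures #7 are shorthand for 7/5/3: the 5/3 are implied.
A third above D in this key is F.
A fifth above D in this key is Ab.
A seventh above D in this key is C, raised to C# by the sharp.

D, F, Ab, C#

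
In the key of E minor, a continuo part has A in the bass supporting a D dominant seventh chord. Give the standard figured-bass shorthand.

A is the fifth of D dominant seventh, so the chord is in second inversion.
A seventh chord in second inversion is figured 6/4/3, conventionally abbreviated 4/3.

4/3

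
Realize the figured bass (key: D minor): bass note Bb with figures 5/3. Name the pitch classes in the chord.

A third above Bb in this key is D.
A fifth above Bb in this key is F.
Together with the bass Bb, this spells Bb major in root position.

Bb, D, F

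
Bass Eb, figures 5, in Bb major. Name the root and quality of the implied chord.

Eb major

The figures 5 indicate a triad in root position.
In root position the bass is the root, so the root is Eb.
The chord tones are Eb, G, Bb, giving Eb major.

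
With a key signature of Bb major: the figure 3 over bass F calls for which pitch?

Counting 2 letter steps above F lands on A; in Bb major, that letter is A.

A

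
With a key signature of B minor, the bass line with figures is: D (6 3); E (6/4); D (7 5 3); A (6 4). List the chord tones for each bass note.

D, F#, B | E, A, C# | D, F#, A, C# | A, D, F#

D (6/3): D, F#, B.
E (6/4): E, A, C#.
D (7/5/3): D, F#, A, C#.
A (6/4): A, D, F#.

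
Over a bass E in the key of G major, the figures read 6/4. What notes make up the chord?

A fourth above E in this key is A.
A sixth above E in this key is C.
Together with the bass E, this spells A minor in second inversion.

E, A, C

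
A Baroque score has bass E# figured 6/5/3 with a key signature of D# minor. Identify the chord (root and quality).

The figures 6/5/3 indicate a seventh chord in first inversion.
In first inversion the root lies a sixth above the bass: a sixth above E# in D# minor is C#.
The chord tones are E#, G#, B, C#, giving C# dominant seventh.

C# dominant seventh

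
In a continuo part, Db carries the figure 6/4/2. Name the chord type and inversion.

seventh chord, third inversion

Intervals of 6/4/2 above the bass form a seventh chord; the bass is the seventh, so this is third inversion.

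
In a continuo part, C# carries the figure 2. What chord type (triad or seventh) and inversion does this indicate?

seventh chord, third inversion

2 is shorthand for 6/4/2.
Intervals of 6/4/2 above the bass form a seventh chord; the bass is the seventh, so this is third inversion.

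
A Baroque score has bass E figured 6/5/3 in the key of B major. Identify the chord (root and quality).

The figures 6/5/3 indicate a seventh chord in first inversion.
In first inversion the root lies a sixth above the bass: a sixth above E in B major is C#.
The chord tones are E, G#, B, C#, giving C# minor seventh.

C# minor seventh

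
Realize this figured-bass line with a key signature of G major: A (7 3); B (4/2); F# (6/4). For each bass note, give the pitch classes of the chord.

A (7/5/3): A, C, E, G.
B (6/4/2): B, C, E, G.
F# (6/4): F#, B, D.

A, C, E, G | B, C, E, G | F#, B, D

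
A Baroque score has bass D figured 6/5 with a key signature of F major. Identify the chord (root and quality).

The figures 6/5 indicate a seventh chord in first inversion.
In first inversion the root lies a sixth above the bass: a sixth above D in F major is Bb.
The chord tones are D, F, A, Bb, giving Bb major seventh.

Bb major seventh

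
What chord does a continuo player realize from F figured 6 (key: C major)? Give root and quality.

D minor

The figures 6 indicate a triad in first inversion.
In first inversion the root lies a sixth above the bass: a sixth above F in C major is D.
The chord tones are F, A, D, giving D minor.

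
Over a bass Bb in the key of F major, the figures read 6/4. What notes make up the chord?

A fourth above Bb in this key is E.
A sixth above Bb in this key is G.
Together with the bass Bb, this spells E diminished in second inversion.

Bb, E, G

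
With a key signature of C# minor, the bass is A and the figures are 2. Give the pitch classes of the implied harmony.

A, B, D#, F#

The written figures 2 are shorthand for 6/4/2: the 6/4 are implied.
A second above A in this key is B.
A fourth above A in this key is D#.
A sixth above A in this key is F#.
Together with the bass A, this spells B dominant seventh in third inversion.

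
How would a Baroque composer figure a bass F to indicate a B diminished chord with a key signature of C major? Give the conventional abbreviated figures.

F is the fifth of B diminished, so the chord is in second inversion.
A triad in second inversion is figured 6/4, conventionally abbreviated 6/4.

6/4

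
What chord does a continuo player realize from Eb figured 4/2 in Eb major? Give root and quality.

The figures 4/2 indicate a seventh chord in third inversion.
In third inversion the root lies a second above the bass: a second above Eb in Eb major is F.
The chord tones are Eb, F, Ab, C, giving F minor seventh.

F minor seventh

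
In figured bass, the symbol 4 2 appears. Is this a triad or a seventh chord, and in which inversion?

seventh chord, third inversion

4 2 is shorthand for 6/4/2.
Intervals of 6/4/2 above the bass form a seventh chord; the bass is the seventh, so this is third inversion.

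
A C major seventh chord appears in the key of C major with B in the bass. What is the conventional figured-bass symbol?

B is the seventh of C major seventh, so the chord is in third inversion.
A seventh chord in third inversion is figured 6/4/2, conventionally abbreviated 4/2.

4/2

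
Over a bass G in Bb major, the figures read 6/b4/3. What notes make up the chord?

A third above G in this key is Bb.
A fourth above G in this key is C, lowered to Cb by the flat.
A sixth above G in this key is Eb.
Together with the bass G, this spells Cb augmented major seventh in second inversion.

G, Bb, Cb, Eb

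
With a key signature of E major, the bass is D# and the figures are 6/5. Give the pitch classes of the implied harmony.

D#, F#, A, B

The written figures 6/5 are shorthand for 6/5/3: the 3 is implied.
A third above D# in this key is F#.
A fifth above D# in this key is A.
A sixth above D# in this key is B.
Together with the bass D#, this spells B dominant seventh in first inversion.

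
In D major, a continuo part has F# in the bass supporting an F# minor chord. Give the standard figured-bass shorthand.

no figures

F# is the root of F# minor, so the chord is in root position.
A triad in root position is figured 5/3, conventionally abbreviated (no figures — root-position triad).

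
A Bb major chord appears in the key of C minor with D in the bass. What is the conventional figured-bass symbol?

6

D is the third of Bb major, so the chord is in first inversion.
A triad in first inversion is figured 6/3, conventionally abbreviated 6.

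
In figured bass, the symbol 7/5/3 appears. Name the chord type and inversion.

seventh chord, root position

Intervals of 7/5/3 above the bass form a seventh chord; the bass is the root, so this is root position.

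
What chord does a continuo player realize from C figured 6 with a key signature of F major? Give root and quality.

A minor

The figures 6 indicate a triad in first inversion.
In first inversion the root lies a sixth above the bass: a sixth above C in F major is A.
The chord tones are C, E, A, giving A minor.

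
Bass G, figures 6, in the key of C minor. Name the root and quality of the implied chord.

Eb major

The figures 6 indicate a triad in first inversion.
In first inversion the root lies a sixth above the bass: a sixth above G in C minor is Eb.
The chord tones are G, Bb, Eb, giving Eb major.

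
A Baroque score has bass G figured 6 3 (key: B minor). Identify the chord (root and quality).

The figures 6 3 indicate a triad in first inversion.
In first inversion the root lies a sixth above the bass: a sixth above G in B minor is E.
The chord tones are G, B, E, giving E minor.

E minor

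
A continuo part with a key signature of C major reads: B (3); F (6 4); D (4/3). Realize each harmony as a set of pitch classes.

B, D, F | F, B, D | D, F, G, B

B (5/3): B, D, F.
F (6/4): F, B, D.
D (6/4/3): D, F, G, B.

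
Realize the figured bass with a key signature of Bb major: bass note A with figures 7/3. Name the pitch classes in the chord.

A, C, Eb, G

The written figures 7/3 are shorthand for 7/5/3: the 5 is implied.
A third above A in this key is C.
A fifth above A in this key is Eb.
A seventh above A in this key is G.
Together with the bass A, this spells A half-diminished seventh in root position.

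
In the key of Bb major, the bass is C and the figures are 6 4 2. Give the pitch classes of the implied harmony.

A second above C in this key is D.
A fourth above C in this key is F.
A sixth above C in this key is A.
Together with the bass C, this spells D minor seventh in third inversion.

C, D, F, A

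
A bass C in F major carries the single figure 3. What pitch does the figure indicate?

Counting 2 letter steps above C lands on E; in F major, that letter is E.

E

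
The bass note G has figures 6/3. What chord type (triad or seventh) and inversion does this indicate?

Intervals of 6/3 above the bass form a triad; the bass is the third, so this is first inversion.

triad, first inversion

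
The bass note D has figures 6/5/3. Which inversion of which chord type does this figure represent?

seventh chord, first inversion

Intervals of 6/5/3 above the bass form a seventh chord; the bass is the third, so this is first inversion.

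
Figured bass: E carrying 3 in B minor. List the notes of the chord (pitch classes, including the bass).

The written figures 3 are shorthand for 5/3: the 5 is implied.
A third above E in this key is G.
A fifth above E in this key is B.
Together with the bass E, this spells E minor in root position.

E, G, B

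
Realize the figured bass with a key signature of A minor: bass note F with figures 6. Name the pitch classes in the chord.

The written figures 6 are shorthand for 6/3: the 3 is implied.
A third above F in this key is A.
A sixth above F in this key is D.
Together with the bass F, this spells D minor in first inversion.

F, A, D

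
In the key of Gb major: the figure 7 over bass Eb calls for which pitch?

Counting 6 letter steps above Eb lands on D; in Gb major, that letter is Db.

Db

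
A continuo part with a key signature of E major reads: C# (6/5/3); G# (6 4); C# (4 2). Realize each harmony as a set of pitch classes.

C#, E, G#, A | G#, C#, E | C#, D#, F#, A

C# (6/5/3): C#, E, G#, A.
G# (6/4): G#, C#, E.
C# (6/4/2): C#, D#, F#, A.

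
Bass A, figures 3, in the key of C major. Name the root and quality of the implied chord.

A minor

The figures 3 indicate a triad in root position.
In root position the bass is the root, so the root is A.
The chord tones are A, C, E, giving A minor.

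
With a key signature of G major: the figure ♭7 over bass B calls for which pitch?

Ab

Counting 6 letter steps above B lands on A; in G major, that letter is A.
The b7 figure lowers it a semitone, giving Ab.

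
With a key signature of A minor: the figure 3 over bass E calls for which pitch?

Counting 2 letter steps above E lands on G; in A minor, that letter is G.

G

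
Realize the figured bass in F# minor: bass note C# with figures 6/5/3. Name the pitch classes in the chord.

C#, E, G#, A

A third above C# in this key is E.
A fifth above C# in this key is G#.
A sixth above C# in this key is A.
Together with the bass C#, this spells A major seventh in first inversion.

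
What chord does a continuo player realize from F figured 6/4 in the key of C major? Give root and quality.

The figures 6/4 indicate a triad in second inversion.
In second inversion the root lies a fourth above the bass: a fourth above F in C major is B.
The chord tones are F, B, D, giving B diminished.

B diminished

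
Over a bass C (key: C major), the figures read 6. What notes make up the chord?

The written figures 6 are shorthand for 6/3: the 3 is implied.
A third above C in this key is E.
A sixth above C in this key is A.
Together with the bass C, this spells A minor in first inversion.

C, E, A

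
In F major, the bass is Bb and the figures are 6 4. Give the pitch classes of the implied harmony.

A fourth above Bb in this key is E.
A sixth above Bb in this key is G.
Together with the bass Bb, this spells E diminished in second inversion.

Bb, E, G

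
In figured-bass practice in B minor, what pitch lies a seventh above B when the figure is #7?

Counting 6 letter steps above B lands on A; in B minor, that letter is A.
The #7 figure raises it a semitone, giving A#.

A#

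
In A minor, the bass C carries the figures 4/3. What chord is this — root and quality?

The figures 4/3 indicate a seventh chord in second inversion.
In second inversion the root lies a fourth above the bass: a fourth above C in A minor is F.
The chord tones are C, E, F, A, giving F major seventh.

F major seventh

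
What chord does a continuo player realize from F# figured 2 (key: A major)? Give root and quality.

G# half-diminished seventh

The figures 2 indicate a seventh chord in third inversion.
In third inversion the root lies a second above the bass: a second above F# in A major is G#.
The chord tones are F#, G#, B, D, giving G# half-diminished seventh.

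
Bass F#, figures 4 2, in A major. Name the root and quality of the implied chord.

G# half-diminished seventh

The figures 4 2 indicate a seventh chord in third inversion.
In third inversion the root lies a second above the bass: a second above F# in A major is G#.
The chord tones are F#, G#, B, D, giving G# half-diminished seventh.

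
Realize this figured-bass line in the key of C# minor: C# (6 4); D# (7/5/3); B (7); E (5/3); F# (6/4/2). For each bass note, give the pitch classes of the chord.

C# (6/4): C#, F#, A.
D# (7/5/3): D#, F#, A, C#.
B (7/5/3): B, D#, F#, A.
E (5/3): E, G#, B.
F# (6/4/2): F#, G#, B, D#.

C#, F#, A | D#, F#, A, C# | B, D#, F#, A | E, G#, B | F#, G#, B, D#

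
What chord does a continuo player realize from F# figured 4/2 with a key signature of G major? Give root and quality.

The figures 4/2 indicate a seventh chord in third inversion.
In third inversion the root lies a second above the bass: a second above F# in G major is G.
The chord tones are F#, G, B, D, giving G major seventh.

G major seventh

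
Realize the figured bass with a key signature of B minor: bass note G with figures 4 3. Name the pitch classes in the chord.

G, B, C#, E

The written figures 4 3 are shorthand for 6/4/3: the 6 is implied.
A third above G in this key is B.
A fourth above G in this key is C#.
A sixth above G in this key is E.
Together with the bass G, this spells C# half-diminished seventh in second inversion.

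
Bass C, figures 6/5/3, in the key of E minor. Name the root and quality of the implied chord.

A minor seventh

The figures 6/5/3 indicate a seventh chord in first inversion.
In first inversion the root lies a sixth above the bass: a sixth above C in E minor is A.
The chord tones are C, E, G, A, giving A minor seventh.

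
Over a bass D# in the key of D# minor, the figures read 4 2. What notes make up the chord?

The written figures 4 2 are shorthand for 6/4/2: the 6 is implied.
A second above D# in this key is E#.
A fourth above D# in this key is G#.
A sixth above D# in this key is B.
Together with the bass D#, this spells E# half-diminished seventh in third inversion.

D#, E#, G#, B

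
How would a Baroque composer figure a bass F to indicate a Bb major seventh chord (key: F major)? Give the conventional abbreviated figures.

4/3

F is the fifth of Bb major seventh, so the chord is in second inversion.
A seventh chord in second inversion is figured 6/4/3, conventionally abbreviated 4/3.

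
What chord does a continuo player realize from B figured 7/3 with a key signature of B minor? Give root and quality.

B minor seventh

The figures 7/3 indicate a seventh chord in root position.
In root position the bass is the root, so the root is B.
The chord tones are B, D, F#, A, giving B minor seventh.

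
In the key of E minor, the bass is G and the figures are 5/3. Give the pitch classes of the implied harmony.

G, B, D

A third above G in this key is B.
A fifth above G in this key is D.
Together with the bass G, this spells G major in root position.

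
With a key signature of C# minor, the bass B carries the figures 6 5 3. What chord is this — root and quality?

G# minor seventh

The figures 6 5 3 indicate a seventh chord in first inversion.
In first inversion the root lies a sixth above the bass: a sixth above B in C# minor is G#.
The chord tones are B, D#, F#, G#, giving G# minor seventh.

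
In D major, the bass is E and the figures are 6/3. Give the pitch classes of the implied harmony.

E, G, C#

A third above E in this key is G.
A sixth above E in this key is C#.
Together with the bass E, this spells C# diminished in first inversion.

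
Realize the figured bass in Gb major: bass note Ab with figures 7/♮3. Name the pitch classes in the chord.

Ab, C, Eb, Gb

The written figures 7/♮3 are shorthand for 7/5/3: the 5 is implied.
A third above Ab in this key is Cb, made natural (C) by the ♮ figure.
A fifth above Ab in this key is Eb.
A seventh above Ab in this key is Gb.
Together with the bass Ab, this spells Ab dominant seventh in root position.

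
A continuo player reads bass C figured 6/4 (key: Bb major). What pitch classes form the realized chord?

C, F, A

A fourth above C in this key is F.
A sixth above C in this key is A.
Together with the bass C, this spells F major in second inversion.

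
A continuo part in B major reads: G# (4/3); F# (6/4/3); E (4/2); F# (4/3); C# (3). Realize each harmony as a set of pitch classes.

G# (6/4/3): G#, B, C#, E.
F# (6/4/3): F#, A#, B, D#.
E (6/4/2): E, F#, A#, C#.
F# (6/4/3): F#, A#, B, D#.
C# (5/3): C#, E, G#.

G#, B, C#, E | F#, A#, B, D# | E, F#, A#, C# | F#, A#, B, D# | C#, E, G#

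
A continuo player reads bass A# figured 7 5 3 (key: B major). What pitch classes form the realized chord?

A#, C#, E, G#

A third above A# in this key is C#.
A fifth above A# in this key is E.
A seventh above A# in this key is G#.
Together with the bass A#, this spells A# half-diminished seventh in root position.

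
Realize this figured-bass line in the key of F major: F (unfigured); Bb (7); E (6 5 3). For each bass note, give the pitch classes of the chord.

F (5/3): F, A, C.
Bb (7/5/3): Bb, D, F, A.
E (6/5/3): E, G, Bb, C.

F, A, C | Bb, D, F, A | E, G, Bb, C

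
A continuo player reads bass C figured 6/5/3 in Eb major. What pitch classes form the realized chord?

A third above C in this key is Eb.
A fifth above C in this key is G.
A sixth above C in this key is Ab.
Together with the bass C, this spells Ab major seventh in first inversion.

C, Eb, G, Ab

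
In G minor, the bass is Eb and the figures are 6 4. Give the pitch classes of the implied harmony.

A fourth above Eb in this key is A.
A sixth above Eb in this key is C.
Together with the bass Eb, this spells A diminished in second inversion.

Eb, A, C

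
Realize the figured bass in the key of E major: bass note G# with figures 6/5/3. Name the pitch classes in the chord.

G#, B, D#, E

A third above G# in this key is B.
A fifth above G# in this key is D#.
A sixth above G# in this key is E.
Together with the bass G#, this spells E major seventh in first inversion.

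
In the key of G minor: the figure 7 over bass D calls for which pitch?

Counting 6 letter steps above D lands on C; in G minor, that letter is C.

C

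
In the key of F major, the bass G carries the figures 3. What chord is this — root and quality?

The figures 3 indicate a triad in root position.
In root position the bass is the root, so the root is G.
The chord tones are G, Bb, D, giving G minor.

G minor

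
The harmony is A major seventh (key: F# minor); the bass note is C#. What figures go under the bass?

6/5

C# is the third of A major seventh, so the chord is in first inversion.
A seventh chord in first inversion is figured 6/5/3, conventionally abbreviated 6/5.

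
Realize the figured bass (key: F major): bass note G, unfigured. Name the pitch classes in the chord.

An unfigured bass implies 5/3.
A third above G in this key is Bb.
A fifth above G in this key is D.
Together with the bass G, this spells G minor in root position.

G, Bb, D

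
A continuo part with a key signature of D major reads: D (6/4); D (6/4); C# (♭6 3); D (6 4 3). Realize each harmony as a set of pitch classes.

D (6/4): D, G, B.
D (6/4): D, G, B.
C# (b6/3): C#, E, Ab.
D (6/4/3): D, F#, G, B.

D, G, B | D, G, B | C#, E, Ab | D, F#, G, B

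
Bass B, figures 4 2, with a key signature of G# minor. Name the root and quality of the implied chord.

C# minor seventh

The figures 4 2 indicate a seventh chord in third inversion.
In third inversion the root lies a second above the bass: a second above B in G# minor is C#.
The chord tones are B, C#, E, G#, giving C# minor seventh.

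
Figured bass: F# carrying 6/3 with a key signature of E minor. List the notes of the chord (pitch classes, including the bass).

F#, A, D

A third above F# in this key is A.
A sixth above F# in this key is D.
Together with the bass F#, this spells D major in first inversion.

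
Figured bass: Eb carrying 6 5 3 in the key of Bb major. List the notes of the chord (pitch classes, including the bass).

A third above Eb in this key is G.
A fifth above Eb in this key is Bb.
A sixth above Eb in this key is C.
Together with the bass Eb, this spells C minor seventh in first inversion.

Eb, G, Bb, C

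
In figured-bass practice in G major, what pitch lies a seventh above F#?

Counting 6 letter steps above F# lands on E; in G major, that letter is E.

E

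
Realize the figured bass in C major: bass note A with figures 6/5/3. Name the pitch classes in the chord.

A third above A in this key is C.
A fifth above A in this key is E.
A sixth above A in this key is F.
Together with the bass A, this spells F major seventh in first inversion.

A, C, E, F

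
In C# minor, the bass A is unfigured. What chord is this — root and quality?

An unfigured bass indicates a triad in root position.
In root position the bass is the root, so the root is A.
The chord tones are A, C#, E, giving A major.

A major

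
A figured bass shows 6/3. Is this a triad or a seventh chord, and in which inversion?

triad, first inversion

Intervals of 6/3 above the bass form a triad; the bass is the third, so this is first inversion.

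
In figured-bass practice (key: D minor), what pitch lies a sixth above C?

A

Counting 5 letter steps above C lands on A; in D minor, that letter is A.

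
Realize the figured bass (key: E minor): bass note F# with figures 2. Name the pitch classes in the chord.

The written figures 2 are shorthand for 6/4/2: the 6/4 are implied.
A second above F# in this key is G.
A fourth above F# in this key is B.
A sixth above F# in this key is D.
Together with the bass F#, this spells G major seventh in third inversion.

F#, G, B, D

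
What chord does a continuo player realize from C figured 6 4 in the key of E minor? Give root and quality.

F# diminished

The figures 6 4 indicate a triad in second inversion.
In second inversion the root lies a fourth above the bass: a fourth above C in E minor is F#.
The chord tones are C, F#, A, giving F# diminished.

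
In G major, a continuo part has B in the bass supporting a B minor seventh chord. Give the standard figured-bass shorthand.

7

B is the root of B minor seventh, so the chord is in root position.
A seventh chord in root position is figured 7/5/3, conventionally abbreviated 7.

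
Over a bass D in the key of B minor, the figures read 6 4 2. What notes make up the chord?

D, E, G, B

A second above D in this key is E.
A fourth above D in this key is G.
A sixth above D in this key is B.
Together with the bass D, this spells E minor seventh in third inversion.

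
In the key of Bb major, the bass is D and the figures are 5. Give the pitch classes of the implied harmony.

The written figures 5 are shorthand for 5/3: the 3 is implied.
A third above D in this key is F.
A fifth above D in this key is A.
Together with the bass D, this spells D minor in root position.

D, F, A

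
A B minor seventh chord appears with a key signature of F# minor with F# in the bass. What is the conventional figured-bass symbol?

4/3

F# is the fifth of B minor seventh, so the chord is in second inversion.
A seventh chord in second inversion is figured 6/4/3, conventionally abbreviated 4/3.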